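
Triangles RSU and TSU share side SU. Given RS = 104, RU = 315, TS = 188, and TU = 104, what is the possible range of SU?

211 < SU < 292

From triangle RSU: |104 − 315| < SU < 104 + 315, i.e. 211 < SU < 419.
From triangle TSU: 84 < SU < 292.
Both must hold, so SU lies in the intersection.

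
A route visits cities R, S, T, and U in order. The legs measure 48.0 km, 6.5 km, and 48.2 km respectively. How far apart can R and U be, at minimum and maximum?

0 ≤ RU ≤ 102.7 km

The maximum is all hops collinear in one direction: 48.0 + 6.5 + 48.2 = 102.7.
The longest hop is 48.2; the others sum to 54.5. Since 48.2 ≤ 54.5, the path can fold back on itself completely, so the minimum distance is 0.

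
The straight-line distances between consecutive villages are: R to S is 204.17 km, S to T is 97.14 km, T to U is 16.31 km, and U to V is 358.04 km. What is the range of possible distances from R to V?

40.42 ≤ RV ≤ 675.66 km

The maximum is all hops collinear in one direction: 204.17 + 97.14 + 16.31 + 358.04 = 675.66.
The longest hop is 358.04; the others sum to 317.62. Folding the others back against it leaves at least 358.04 − 317.62 = 40.42.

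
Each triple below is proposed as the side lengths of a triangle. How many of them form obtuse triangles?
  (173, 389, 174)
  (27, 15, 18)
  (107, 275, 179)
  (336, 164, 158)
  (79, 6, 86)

2

(173,389,174): 173+174 ≤ 389, not a triangle
(27,15,18): 15²+18² = 549 < 729 = 27² → obtuse
(107,275,179): 107²+179² = 43490 < 75625 = 275² → obtuse
(336,164,158): 158+164 ≤ 336, not a triangle
(79,6,86): 6+79 ≤ 86, not a triangle
2 of the 5 are obtuse.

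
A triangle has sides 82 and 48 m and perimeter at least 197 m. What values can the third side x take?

Triangle inequality alone gives 34 < x < 130.
The perimeter condition gives x ≥ 197 − 82 − 48 = 67.
Intersecting the two: 67 ≤ x < 130.

67 ≤ x < 130 m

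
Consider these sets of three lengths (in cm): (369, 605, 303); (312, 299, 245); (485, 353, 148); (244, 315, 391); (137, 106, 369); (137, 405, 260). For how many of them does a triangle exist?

(303,369,605): 303+369 > 605 → valid
(245,299,312): 245+299 > 312 → valid
(148,353,485): 148+353 > 485 → valid
(244,315,391): 244+315 > 391 → valid
(106,137,369): 106+137 ≤ 369 → not valid
(137,260,405): 137+260 ≤ 405 → not valid
4 of the 6 triples form a triangle.

4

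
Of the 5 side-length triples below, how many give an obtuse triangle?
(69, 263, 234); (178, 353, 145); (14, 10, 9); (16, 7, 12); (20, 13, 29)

(69,263,234): 69²+234² = 59517 < 69169 = 263² → obtuse
(178,353,145): 145+178 ≤ 353, not a triangle
(14,10,9): 9²+10² = 181 < 196 = 14² → obtuse
(16,7,12): 7²+12² = 193 < 256 = 16² → obtuse
(20,13,29): 13²+20² = 569 < 841 = 29² → obtuse
4 of the 5 are obtuse.

4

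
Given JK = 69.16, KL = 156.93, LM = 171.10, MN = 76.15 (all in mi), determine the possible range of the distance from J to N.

The maximum is all hops collinear in one direction: 69.16 + 156.93 + 171.10 + 76.15 = 473.34.
The longest hop is 171.10; the others sum to 302.24. Since 171.10 ≤ 302.24, the path can fold back on itself completely, so the minimum distance is 0.

0 ≤ JN ≤ 473.34 mi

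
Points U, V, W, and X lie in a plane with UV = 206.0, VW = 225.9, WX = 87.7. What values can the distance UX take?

The maximum is all hops collinear in one direction: 206.0 + 225.9 + 87.7 = 519.6.
The longest hop is 225.9; the others sum to 293.7. Since 225.9 ≤ 293.7, the path can fold back on itself completely, so the minimum distance is 0.

0 ≤ UX ≤ 519.6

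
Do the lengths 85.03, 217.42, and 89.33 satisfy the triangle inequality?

No

The longest side is 217.42, but the other two sum to only 174.36.
174.36 < 217.42, so the triangle inequality fails.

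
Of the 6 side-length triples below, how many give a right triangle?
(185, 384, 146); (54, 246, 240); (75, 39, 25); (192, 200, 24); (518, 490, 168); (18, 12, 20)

2

(185,384,146): 146+185 ≤ 384, not a triangle
(54,246,240): 54²+240² = 60516 = 246² → right
(75,39,25): 25+39 ≤ 75, not a triangle
(192,200,24): 24²+192² = 37440 < 40000 = 200² → obtuse
(518,490,168): 168²+490² = 268324 = 518² → right
(18,12,20): 12²+18² = 468 > 400 = 20² → acute
2 of the 6 are right.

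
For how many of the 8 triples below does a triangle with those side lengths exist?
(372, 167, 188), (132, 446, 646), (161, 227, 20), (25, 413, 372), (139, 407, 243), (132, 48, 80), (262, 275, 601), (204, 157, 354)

1

(167,188,372): 167+188 ≤ 372 → not valid
(132,446,646): 132+446 ≤ 646 → not valid
(20,161,227): 20+161 ≤ 227 → not valid
(25,372,413): 25+372 ≤ 413 → not valid
(139,243,407): 139+243 ≤ 407 → not valid
(48,80,132): 48+80 ≤ 132 → not valid
(262,275,601): 262+275 ≤ 601 → not valid
(157,204,354): 157+204 > 354 → valid
1 of the 8 triples forms a triangle.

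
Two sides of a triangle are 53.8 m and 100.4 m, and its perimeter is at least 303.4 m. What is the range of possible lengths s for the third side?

Triangle inequality alone gives 46.6 < s < 154.2.
The perimeter condition gives s ≥ 303.4 − 53.8 − 100.4 = 149.2.
Intersecting the two: 149.2 ≤ s < 154.2.

149.2 ≤ s < 154.2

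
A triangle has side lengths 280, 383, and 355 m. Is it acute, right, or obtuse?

acute

Compare the square of the longest side to the sum of squares of the other two: 280² + 355² = 204425 > 146689 = 383².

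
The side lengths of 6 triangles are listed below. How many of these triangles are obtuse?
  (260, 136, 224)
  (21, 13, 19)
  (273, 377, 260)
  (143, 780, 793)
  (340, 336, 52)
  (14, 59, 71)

1

(260,136,224): 136²+224² = 68672 > 67600 = 260² → acute
(21,13,19): 13²+19² = 530 > 441 = 21² → acute
(273,377,260): 260²+273² = 142129 = 377² → right
(143,780,793): 143²+780² = 628849 = 793² → right
(340,336,52): 52²+336² = 115600 = 340² → right
(14,59,71): 14²+59² = 3677 < 5041 = 71² → obtuse
1 of the 6 is obtuse.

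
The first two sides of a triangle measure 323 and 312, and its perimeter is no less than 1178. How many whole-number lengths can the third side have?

Triangle inequality: 11 < x < 635. Perimeter ≥ 1178 gives x ≥ 1178 − 323 − 312 = 543.
So 543 ≤ x < 635; integers 543 through 634: 92 values.

92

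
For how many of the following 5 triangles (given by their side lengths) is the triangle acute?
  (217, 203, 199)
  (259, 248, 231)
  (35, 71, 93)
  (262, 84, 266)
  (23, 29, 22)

4

(217,203,199): 199²+203² = 80810 > 47089 = 217² → acute
(259,248,231): 231²+248² = 114865 > 67081 = 259² → acute
(35,71,93): 35²+71² = 6266 < 8649 = 93² → obtuse
(262,84,266): 84²+262² = 75700 > 70756 = 266² → acute
(23,29,22): 22²+23² = 1013 > 841 = 29² → acute
4 of the 5 are acute.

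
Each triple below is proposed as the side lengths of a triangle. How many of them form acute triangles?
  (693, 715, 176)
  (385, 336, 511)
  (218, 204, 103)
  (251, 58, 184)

1

(693,715,176): 176²+693² = 511225 = 715² → right
(385,336,511): 336²+385² = 261121 = 511² → right
(218,204,103): 103²+204² = 52225 > 47524 = 218² → acute
(251,58,184): 58+184 ≤ 251, not a triangle
1 of the 4 is acute.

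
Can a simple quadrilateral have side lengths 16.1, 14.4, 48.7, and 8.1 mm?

No

For a quadrilateral, each side must be shorter than the sum of the others.
Here the longest side is 48.7, but the remaining 3 sides sum to only 38.6.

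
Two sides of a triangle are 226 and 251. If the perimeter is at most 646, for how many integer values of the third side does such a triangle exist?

144

Triangle inequality: 25 < x < 477. Perimeter ≤ 646 gives x ≤ 646 − 226 − 251 = 169.
So 25 < x ≤ 169; integers 26 through 169: 144 values.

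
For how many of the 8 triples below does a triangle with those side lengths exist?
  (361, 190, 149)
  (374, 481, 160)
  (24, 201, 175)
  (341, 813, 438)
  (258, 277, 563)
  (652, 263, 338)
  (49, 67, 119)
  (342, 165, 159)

(149,190,361): 149+190 ≤ 361 → not valid
(160,374,481): 160+374 > 481 → valid
(24,175,201): 24+175 ≤ 201 → not valid
(341,438,813): 341+438 ≤ 813 → not valid
(258,277,563): 258+277 ≤ 563 → not valid
(263,338,652): 263+338 ≤ 652 → not valid
(49,67,119): 49+67 ≤ 119 → not valid
(159,165,342): 159+165 ≤ 342 → not valid
1 of the 8 triples forms a triangle.

1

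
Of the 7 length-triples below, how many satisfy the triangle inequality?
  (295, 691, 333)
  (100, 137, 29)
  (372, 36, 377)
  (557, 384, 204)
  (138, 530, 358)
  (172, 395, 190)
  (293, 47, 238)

2

(295,333,691): 295+333 ≤ 691 → not valid
(29,100,137): 29+100 ≤ 137 → not valid
(36,372,377): 36+372 > 377 → valid
(204,384,557): 204+384 > 557 → valid
(138,358,530): 138+358 ≤ 530 → not valid
(172,190,395): 172+190 ≤ 395 → not valid
(47,238,293): 47+238 ≤ 293 → not valid
2 of the 7 triples form a triangle.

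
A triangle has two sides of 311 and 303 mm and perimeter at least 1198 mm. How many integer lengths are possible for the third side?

30

Triangle inequality: 8 < x < 614. Perimeter ≥ 1198 gives x ≥ 1198 − 311 − 303 = 584.
So 584 ≤ x < 614; integers 584 through 613: 30 values.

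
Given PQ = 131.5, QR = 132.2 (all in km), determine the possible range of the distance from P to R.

By the triangle inequality, |131.5 − 132.2| ≤ PR ≤ 131.5 + 132.2.

0.7 ≤ PR ≤ 263.7 km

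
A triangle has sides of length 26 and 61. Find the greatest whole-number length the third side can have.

The third side must be strictly less than 26 + 61 = 87.
The largest integer below 87 is 86.

86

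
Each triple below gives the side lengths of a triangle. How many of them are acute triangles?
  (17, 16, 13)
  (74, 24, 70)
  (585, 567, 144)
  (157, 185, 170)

2

(17,16,13): 13²+16² = 425 > 289 = 17² → acute
(74,24,70): 24²+70² = 5476 = 74² → right
(585,567,144): 144²+567² = 342225 = 585² → right
(157,185,170): 157²+170² = 53549 > 34225 = 185² → acute
2 of the 4 are acute.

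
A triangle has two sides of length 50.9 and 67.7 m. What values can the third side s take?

16.8 < s < 118.6 (m)

By the triangle inequality, s must be less than 50.9 + 67.7 = 118.6 and greater than |50.9 − 67.7| = 16.8.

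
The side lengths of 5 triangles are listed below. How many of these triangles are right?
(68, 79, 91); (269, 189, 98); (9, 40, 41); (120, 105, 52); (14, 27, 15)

(68,79,91): 68²+79² = 10865 > 8281 = 91² → acute
(269,189,98): 98²+189² = 45325 < 72361 = 269² → obtuse
(9,40,41): 9²+40² = 1681 = 41² → right
(120,105,52): 52²+105² = 13729 < 14400 = 120² → obtuse
(14,27,15): 14²+15² = 421 < 729 = 27² → obtuse
1 of the 5 is right.

1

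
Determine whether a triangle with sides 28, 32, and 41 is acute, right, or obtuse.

acute

Compare the square of the longest side to the sum of squares of the other two: 28² + 32² = 1808 > 1681 = 41².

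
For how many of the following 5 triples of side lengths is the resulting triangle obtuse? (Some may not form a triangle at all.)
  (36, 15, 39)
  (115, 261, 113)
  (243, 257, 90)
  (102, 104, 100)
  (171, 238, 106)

1

(36,15,39): 15²+36² = 1521 = 39² → right
(115,261,113): 113+115 ≤ 261, not a triangle
(243,257,90): 90²+243² = 67149 > 66049 = 257² → acute
(102,104,100): 100²+102² = 20404 > 10816 = 104² → acute
(171,238,106): 106²+171² = 40477 < 56644 = 238² → obtuse
1 of the 5 is obtuse.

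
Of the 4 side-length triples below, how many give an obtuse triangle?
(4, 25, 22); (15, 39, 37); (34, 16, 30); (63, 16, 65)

(4,25,22): 4²+22² = 500 < 625 = 25² → obtuse
(15,39,37): 15²+37² = 1594 > 1521 = 39² → acute
(34,16,30): 16²+30² = 1156 = 34² → right
(63,16,65): 16²+63² = 4225 = 65² → right
1 of the 4 is obtuse.

1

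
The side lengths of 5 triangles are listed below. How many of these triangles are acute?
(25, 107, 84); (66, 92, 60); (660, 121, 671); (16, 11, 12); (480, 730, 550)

(25,107,84): 25²+84² = 7681 < 11449 = 107² → obtuse
(66,92,60): 60²+66² = 7956 < 8464 = 92² → obtuse
(660,121,671): 121²+660² = 450241 = 671² → right
(16,11,12): 11²+12² = 265 > 256 = 16² → acute
(480,730,550): 480²+550² = 532900 = 730² → right
1 of the 5 is acute.

1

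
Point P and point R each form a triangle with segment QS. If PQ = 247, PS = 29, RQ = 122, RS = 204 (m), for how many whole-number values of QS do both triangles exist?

From triangle PQS: 218 < QS < 276.
From triangle RQS: 82 < QS < 326.
Intersection: 218 < QS < 276, so integers 219 through 275: 57 values.

57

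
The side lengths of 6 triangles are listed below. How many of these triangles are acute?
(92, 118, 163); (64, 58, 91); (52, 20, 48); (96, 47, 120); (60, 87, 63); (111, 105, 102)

1

(92,118,163): 92²+118² = 22388 < 26569 = 163² → obtuse
(64,58,91): 58²+64² = 7460 < 8281 = 91² → obtuse
(52,20,48): 20²+48² = 2704 = 52² → right
(96,47,120): 47²+96² = 11425 < 14400 = 120² → obtuse
(60,87,63): 60²+63² = 7569 = 87² → right
(111,105,102): 102²+105² = 21429 > 12321 = 111² → acute
1 of the 6 is acute.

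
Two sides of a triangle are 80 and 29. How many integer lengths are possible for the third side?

57

The third side lies in the open interval (51, 109).
Integers from 52 to 108 inclusive: 108 − 52 + 1 = 57.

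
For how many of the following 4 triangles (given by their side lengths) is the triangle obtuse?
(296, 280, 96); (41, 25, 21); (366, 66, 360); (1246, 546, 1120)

(296,280,96): 96²+280² = 87616 = 296² → right
(41,25,21): 21²+25² = 1066 < 1681 = 41² → obtuse
(366,66,360): 66²+360² = 133956 = 366² → right
(1246,546,1120): 546²+1120² = 1552516 = 1246² → right
1 of the 4 is obtuse.

1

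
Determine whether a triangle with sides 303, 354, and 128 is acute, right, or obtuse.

obtuse

Compare the square of the longest side to the sum of squares of the other two: 128² + 303² = 108193 < 125316 = 354².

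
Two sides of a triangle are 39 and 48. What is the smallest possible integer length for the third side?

The third side must be strictly greater than |39 − 48| = 9.
The smallest integer above 9 is 10.

10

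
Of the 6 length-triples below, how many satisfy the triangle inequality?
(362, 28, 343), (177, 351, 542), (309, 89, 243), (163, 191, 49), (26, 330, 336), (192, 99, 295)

4

(28,343,362): 28+343 > 362 → valid
(177,351,542): 177+351 ≤ 542 → not valid
(89,243,309): 89+243 > 309 → valid
(49,163,191): 49+163 > 191 → valid
(26,330,336): 26+330 > 336 → valid
(99,192,295): 99+192 ≤ 295 → not valid
4 of the 6 triples form a triangle.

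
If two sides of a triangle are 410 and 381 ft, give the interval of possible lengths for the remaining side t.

By the triangle inequality, t must be less than 410 + 381 = 791 and greater than |410 − 381| = 29.

29 < t < 791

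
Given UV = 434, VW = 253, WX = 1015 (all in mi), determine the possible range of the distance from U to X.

328 ≤ UX ≤ 1702 mi

The maximum is all hops collinear in one direction: 434 + 253 + 1015 = 1702.
The longest hop is 1015; the others sum to 687. Folding the others back against it leaves at least 1015 − 687 = 328.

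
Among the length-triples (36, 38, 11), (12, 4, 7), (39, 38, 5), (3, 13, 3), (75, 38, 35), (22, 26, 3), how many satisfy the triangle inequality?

(11,36,38): 11+36 > 38 → valid
(4,7,12): 4+7 ≤ 12 → not valid
(5,38,39): 5+38 > 39 → valid
(3,3,13): 3+3 ≤ 13 → not valid
(35,38,75): 35+38 ≤ 75 → not valid
(3,22,26): 3+22 ≤ 26 → not valid
2 of the 6 triples form a triangle.

2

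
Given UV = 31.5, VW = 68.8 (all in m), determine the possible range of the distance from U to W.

By the triangle inequality, |31.5 − 68.8| ≤ UW ≤ 31.5 + 68.8.

37.3 ≤ UW ≤ 100.3 m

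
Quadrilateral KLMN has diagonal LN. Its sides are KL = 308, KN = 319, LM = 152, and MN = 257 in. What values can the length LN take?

105 < LN < 409

From triangle KLN: |308 − 319| < LN < 308 + 319, i.e. 11 < LN < 627.
From triangle MLN: 105 < LN < 409.
Both must hold, so LN lies in the intersection.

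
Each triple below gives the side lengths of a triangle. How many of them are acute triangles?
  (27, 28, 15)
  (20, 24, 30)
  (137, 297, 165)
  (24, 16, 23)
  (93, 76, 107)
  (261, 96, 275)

5

(27,28,15): 15²+27² = 954 > 784 = 28² → acute
(20,24,30): 20²+24² = 976 > 900 = 30² → acute
(137,297,165): 137²+165² = 45994 < 88209 = 297² → obtuse
(24,16,23): 16²+23² = 785 > 576 = 24² → acute
(93,76,107): 76²+93² = 14425 > 11449 = 107² → acute
(261,96,275): 96²+261² = 77337 > 75625 = 275² → acute
5 of the 6 are acute.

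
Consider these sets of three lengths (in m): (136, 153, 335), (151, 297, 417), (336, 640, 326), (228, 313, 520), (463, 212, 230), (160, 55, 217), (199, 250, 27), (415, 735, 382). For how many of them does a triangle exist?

(136,153,335): 136+153 ≤ 335 → not valid
(151,297,417): 151+297 > 417 → valid
(326,336,640): 326+336 > 640 → valid
(228,313,520): 228+313 > 520 → valid
(212,230,463): 212+230 ≤ 463 → not valid
(55,160,217): 55+160 ≤ 217 → not valid
(27,199,250): 27+199 ≤ 250 → not valid
(382,415,735): 382+415 > 735 → valid
4 of the 8 triples form a triangle.

4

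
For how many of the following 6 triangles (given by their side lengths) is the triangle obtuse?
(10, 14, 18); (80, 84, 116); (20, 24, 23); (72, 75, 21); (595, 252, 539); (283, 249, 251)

1

(10,14,18): 10²+14² = 296 < 324 = 18² → obtuse
(80,84,116): 80²+84² = 13456 = 116² → right
(20,24,23): 20²+23² = 929 > 576 = 24² → acute
(72,75,21): 21²+72² = 5625 = 75² → right
(595,252,539): 252²+539² = 354025 = 595² → right
(283,249,251): 249²+251² = 125002 > 80089 = 283² → acute
1 of the 6 is obtuse.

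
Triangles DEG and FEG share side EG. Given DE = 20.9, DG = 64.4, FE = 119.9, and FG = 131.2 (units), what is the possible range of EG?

From triangle DEG: |20.9 − 64.4| < EG < 20.9 + 64.4, i.e. 43.5 < EG < 85.3.
From triangle FEG: 11.3 < EG < 251.1.
Both must hold, so EG lies in the intersection.

43.5 < EG < 85.3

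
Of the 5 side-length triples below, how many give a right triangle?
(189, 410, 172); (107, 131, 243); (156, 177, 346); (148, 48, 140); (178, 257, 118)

(189,410,172): 172+189 ≤ 410, not a triangle
(107,131,243): 107+131 ≤ 243, not a triangle
(156,177,346): 156+177 ≤ 346, not a triangle
(148,48,140): 48²+140² = 21904 = 148² → right
(178,257,118): 118²+178² = 45608 < 66049 = 257² → obtuse
1 of the 5 is right.

1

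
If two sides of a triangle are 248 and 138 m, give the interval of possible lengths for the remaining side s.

By the triangle inequality, s must be less than 248 + 138 = 386 and greater than |248 − 138| = 110.

110 < s < 386 (m)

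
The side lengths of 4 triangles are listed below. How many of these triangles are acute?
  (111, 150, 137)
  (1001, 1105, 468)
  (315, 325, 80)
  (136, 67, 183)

(111,150,137): 111²+137² = 31090 > 22500 = 150² → acute
(1001,1105,468): 468²+1001² = 1221025 = 1105² → right
(315,325,80): 80²+315² = 105625 = 325² → right
(136,67,183): 67²+136² = 22985 < 33489 = 183² → obtuse
1 of the 4 is acute.

1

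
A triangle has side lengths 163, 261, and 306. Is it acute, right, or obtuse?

acute

Compare the square of the longest side to the sum of squares of the other two: 163² + 261² = 94690 > 93636 = 306².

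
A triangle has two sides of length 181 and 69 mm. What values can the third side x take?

By the triangle inequality, x must be less than 181 + 69 = 250 and greater than |181 − 69| = 112.

112 < x < 250 (mm)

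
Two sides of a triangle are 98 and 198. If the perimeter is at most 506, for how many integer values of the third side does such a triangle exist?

110

Triangle inequality: 100 < x < 296. Perimeter ≤ 506 gives x ≤ 506 − 98 − 198 = 210.
So 100 < x ≤ 210; integers 101 through 210: 110 values.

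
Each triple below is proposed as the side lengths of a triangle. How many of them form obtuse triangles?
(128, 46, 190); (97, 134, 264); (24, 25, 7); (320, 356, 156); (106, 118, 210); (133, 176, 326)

1

(128,46,190): 46+128 ≤ 190, not a triangle
(97,134,264): 97+134 ≤ 264, not a triangle
(24,25,7): 7²+24² = 625 = 25² → right
(320,356,156): 156²+320² = 126736 = 356² → right
(106,118,210): 106²+118² = 25160 < 44100 = 210² → obtuse
(133,176,326): 133+176 ≤ 326, not a triangle
1 of the 6 is obtuse.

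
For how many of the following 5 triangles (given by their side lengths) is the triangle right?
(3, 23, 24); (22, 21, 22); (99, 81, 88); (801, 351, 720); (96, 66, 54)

1

(3,23,24): 3²+23² = 538 < 576 = 24² → obtuse
(22,21,22): 21²+22² = 925 > 484 = 22² → acute
(99,81,88): 81²+88² = 14305 > 9801 = 99² → acute
(801,351,720): 351²+720² = 641601 = 801² → right
(96,66,54): 54²+66² = 7272 < 9216 = 96² → obtuse
1 of the 5 is right.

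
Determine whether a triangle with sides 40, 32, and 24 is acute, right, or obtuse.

Compare the square of the longest side to the sum of squares of the other two: 24² + 32² = 1600 = 40².

right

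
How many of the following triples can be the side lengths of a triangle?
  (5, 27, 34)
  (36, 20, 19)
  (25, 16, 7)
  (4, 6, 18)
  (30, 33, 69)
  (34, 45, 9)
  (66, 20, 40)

1

(5,27,34): 5+27 ≤ 34 → not valid
(19,20,36): 19+20 > 36 → valid
(7,16,25): 7+16 ≤ 25 → not valid
(4,6,18): 4+6 ≤ 18 → not valid
(30,33,69): 30+33 ≤ 69 → not valid
(9,34,45): 9+34 ≤ 45 → not valid
(20,40,66): 20+40 ≤ 66 → not valid
1 of the 7 triples forms a triangle.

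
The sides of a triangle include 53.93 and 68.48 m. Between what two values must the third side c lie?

14.55 < c < 122.41

By the triangle inequality, c must be less than 53.93 + 68.48 = 122.41 and greater than |53.93 − 68.48| = 14.55.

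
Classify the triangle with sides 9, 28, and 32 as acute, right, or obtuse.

obtuse

Compare the square of the longest side to the sum of squares of the other two: 9² + 28² = 865 < 1024 = 32².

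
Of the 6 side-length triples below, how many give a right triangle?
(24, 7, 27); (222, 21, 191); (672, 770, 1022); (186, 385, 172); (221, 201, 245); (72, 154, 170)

2

(24,7,27): 7²+24² = 625 < 729 = 27² → obtuse
(222,21,191): 21+191 ≤ 222, not a triangle
(672,770,1022): 672²+770² = 1044484 = 1022² → right
(186,385,172): 172+186 ≤ 385, not a triangle
(221,201,245): 201²+221² = 89242 > 60025 = 245² → acute
(72,154,170): 72²+154² = 28900 = 170² → right
2 of the 6 are right.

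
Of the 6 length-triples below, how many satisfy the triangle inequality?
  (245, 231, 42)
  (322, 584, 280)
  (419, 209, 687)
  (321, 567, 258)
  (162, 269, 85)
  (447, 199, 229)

(42,231,245): 42+231 > 245 → valid
(280,322,584): 280+322 > 584 → valid
(209,419,687): 209+419 ≤ 687 → not valid
(258,321,567): 258+321 > 567 → valid
(85,162,269): 85+162 ≤ 269 → not valid
(199,229,447): 199+229 ≤ 447 → not valid
3 of the 6 triples form a triangle.

3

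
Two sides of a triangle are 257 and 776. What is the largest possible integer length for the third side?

1032

The third side must be strictly less than 257 + 776 = 1033.
The largest integer below 1033 is 1032.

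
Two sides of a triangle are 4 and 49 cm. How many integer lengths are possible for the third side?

The third side lies in the open interval (45, 53).
Integers from 46 to 52 inclusive: 52 − 46 + 1 = 7.

7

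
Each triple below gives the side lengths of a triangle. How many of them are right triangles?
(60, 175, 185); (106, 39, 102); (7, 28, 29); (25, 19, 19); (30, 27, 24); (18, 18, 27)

1

(60,175,185): 60²+175² = 34225 = 185² → right
(106,39,102): 39²+102² = 11925 > 11236 = 106² → acute
(7,28,29): 7²+28² = 833 < 841 = 29² → obtuse
(25,19,19): 19²+19² = 722 > 625 = 25² → acute
(30,27,24): 24²+27² = 1305 > 900 = 30² → acute
(18,18,27): 18²+18² = 648 < 729 = 27² → obtuse
1 of the 6 is right.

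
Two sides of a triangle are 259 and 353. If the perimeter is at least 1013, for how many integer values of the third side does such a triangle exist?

211

Triangle inequality: 94 < x < 612. Perimeter ≥ 1013 gives x ≥ 1013 − 259 − 353 = 401.
So 401 ≤ x < 612; integers 401 through 611: 211 values.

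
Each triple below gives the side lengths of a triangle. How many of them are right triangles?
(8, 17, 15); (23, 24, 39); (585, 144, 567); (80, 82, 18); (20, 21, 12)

3

(8,17,15): 8²+15² = 289 = 17² → right
(23,24,39): 23²+24² = 1105 < 1521 = 39² → obtuse
(585,144,567): 144²+567² = 342225 = 585² → right
(80,82,18): 18²+80² = 6724 = 82² → right
(20,21,12): 12²+20² = 544 > 441 = 21² → acute
3 of the 5 are right.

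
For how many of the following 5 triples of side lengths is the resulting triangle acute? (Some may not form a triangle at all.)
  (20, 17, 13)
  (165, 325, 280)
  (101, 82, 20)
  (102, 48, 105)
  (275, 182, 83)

(20,17,13): 13²+17² = 458 > 400 = 20² → acute
(165,325,280): 165²+280² = 105625 = 325² → right
(101,82,20): 20²+82² = 7124 < 10201 = 101² → obtuse
(102,48,105): 48²+102² = 12708 > 11025 = 105² → acute
(275,182,83): 83+182 ≤ 275, not a triangle
2 of the 5 are acute.

2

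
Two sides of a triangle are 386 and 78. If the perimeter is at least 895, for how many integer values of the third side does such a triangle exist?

Triangle inequality: 308 < x < 464. Perimeter ≥ 895 gives x ≥ 895 − 386 − 78 = 431.
So 431 ≤ x < 464; integers 431 through 463: 33 values.

33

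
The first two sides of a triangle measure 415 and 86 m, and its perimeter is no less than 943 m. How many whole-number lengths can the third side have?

59

Triangle inequality: 329 < x < 501. Perimeter ≥ 943 gives x ≥ 943 − 415 − 86 = 442.
So 442 ≤ x < 501; integers 442 through 500: 59 values.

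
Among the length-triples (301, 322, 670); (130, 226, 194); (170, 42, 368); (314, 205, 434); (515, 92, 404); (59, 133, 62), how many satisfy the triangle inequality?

(301,322,670): 301+322 ≤ 670 → not valid
(130,194,226): 130+194 > 226 → valid
(42,170,368): 42+170 ≤ 368 → not valid
(205,314,434): 205+314 > 434 → valid
(92,404,515): 92+404 ≤ 515 → not valid
(59,62,133): 59+62 ≤ 133 → not valid
2 of the 6 triples form a triangle.

2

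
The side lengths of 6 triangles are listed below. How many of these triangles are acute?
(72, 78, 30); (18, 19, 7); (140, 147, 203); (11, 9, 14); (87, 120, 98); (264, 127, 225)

(72,78,30): 30²+72² = 6084 = 78² → right
(18,19,7): 7²+18² = 373 > 361 = 19² → acute
(140,147,203): 140²+147² = 41209 = 203² → right
(11,9,14): 9²+11² = 202 > 196 = 14² → acute
(87,120,98): 87²+98² = 17173 > 14400 = 120² → acute
(264,127,225): 127²+225² = 66754 < 69696 = 264² → obtuse
3 of the 6 are acute.

3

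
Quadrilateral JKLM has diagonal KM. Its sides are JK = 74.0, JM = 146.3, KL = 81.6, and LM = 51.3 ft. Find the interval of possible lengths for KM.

72.3 < KM < 132.9

From triangle JKM: |74.0 − 146.3| < KM < 74.0 + 146.3, i.e. 72.3 < KM < 220.3.
From triangle LKM: 30.3 < KM < 132.9.
Both must hold, so KM lies in the intersection.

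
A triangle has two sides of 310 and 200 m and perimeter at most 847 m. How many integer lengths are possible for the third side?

227

Triangle inequality: 110 < x < 510. Perimeter ≤ 847 gives x ≤ 847 − 310 − 200 = 337.
So 110 < x ≤ 337; integers 111 through 337: 227 values.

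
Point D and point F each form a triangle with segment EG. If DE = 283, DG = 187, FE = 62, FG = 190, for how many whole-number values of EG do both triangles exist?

123

From triangle DEG: 96 < EG < 470.
From triangle FEG: 128 < EG < 252.
Intersection: 128 < EG < 252, so integers 129 through 251: 123 values.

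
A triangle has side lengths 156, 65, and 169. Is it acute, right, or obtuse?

Compare the square of the longest side to the sum of squares of the other two: 65² + 156² = 28561 = 169².

right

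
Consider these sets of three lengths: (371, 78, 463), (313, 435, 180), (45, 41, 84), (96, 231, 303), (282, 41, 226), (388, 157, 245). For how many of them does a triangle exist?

4

(78,371,463): 78+371 ≤ 463 → not valid
(180,313,435): 180+313 > 435 → valid
(41,45,84): 41+45 > 84 → valid
(96,231,303): 96+231 > 303 → valid
(41,226,282): 41+226 ≤ 282 → not valid
(157,245,388): 157+245 > 388 → valid
4 of the 6 triples form a triangle.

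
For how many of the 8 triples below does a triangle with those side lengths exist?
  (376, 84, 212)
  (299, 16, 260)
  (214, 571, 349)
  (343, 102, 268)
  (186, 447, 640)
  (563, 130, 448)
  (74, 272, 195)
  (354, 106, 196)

(84,212,376): 84+212 ≤ 376 → not valid
(16,260,299): 16+260 ≤ 299 → not valid
(214,349,571): 214+349 ≤ 571 → not valid
(102,268,343): 102+268 > 343 → valid
(186,447,640): 186+447 ≤ 640 → not valid
(130,448,563): 130+448 > 563 → valid
(74,195,272): 74+195 ≤ 272 → not valid
(106,196,354): 106+196 ≤ 354 → not valid
2 of the 8 triples form a triangle.

2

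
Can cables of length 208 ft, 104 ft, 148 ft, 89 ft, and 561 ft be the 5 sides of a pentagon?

For a pentagon, each side must be shorter than the sum of the others.
Here the longest side is 561, but the remaining 4 sides sum to only 549.

No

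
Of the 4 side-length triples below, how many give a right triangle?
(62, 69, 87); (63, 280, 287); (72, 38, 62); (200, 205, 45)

(62,69,87): 62²+69² = 8605 > 7569 = 87² → acute
(63,280,287): 63²+280² = 82369 = 287² → right
(72,38,62): 38²+62² = 5288 > 5184 = 72² → acute
(200,205,45): 45²+200² = 42025 = 205² → right
2 of the 4 are right.

2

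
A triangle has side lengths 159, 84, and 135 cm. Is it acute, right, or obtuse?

right

Compare the square of the longest side to the sum of squares of the other two: 84² + 135² = 25281 = 159².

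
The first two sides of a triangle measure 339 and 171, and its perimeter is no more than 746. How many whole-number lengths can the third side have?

68

Triangle inequality: 168 < x < 510. Perimeter ≤ 746 gives x ≤ 746 − 339 − 171 = 236.
So 168 < x ≤ 236; integers 169 through 236: 68 values.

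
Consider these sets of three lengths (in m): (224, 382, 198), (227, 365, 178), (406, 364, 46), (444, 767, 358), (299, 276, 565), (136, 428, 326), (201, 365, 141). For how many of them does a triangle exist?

(198,224,382): 198+224 > 382 → valid
(178,227,365): 178+227 > 365 → valid
(46,364,406): 46+364 > 406 → valid
(358,444,767): 358+444 > 767 → valid
(276,299,565): 276+299 > 565 → valid
(136,326,428): 136+326 > 428 → valid
(141,201,365): 141+201 ≤ 365 → not valid
6 of the 7 triples form a triangle.

6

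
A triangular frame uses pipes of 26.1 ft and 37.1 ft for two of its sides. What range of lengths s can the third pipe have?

11.0 < s < 63.2

By the triangle inequality, s must be less than 26.1 + 37.1 = 63.2 and greater than |26.1 − 37.1| = 11.0.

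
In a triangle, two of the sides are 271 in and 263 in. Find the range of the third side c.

8 < c < 534 (in)

By the triangle inequality, c must be less than 271 + 263 = 534 and greater than |271 − 263| = 8.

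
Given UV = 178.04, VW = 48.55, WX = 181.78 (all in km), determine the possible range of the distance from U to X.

The maximum is all hops collinear in one direction: 178.04 + 48.55 + 181.78 = 408.37.
The longest hop is 181.78; the others sum to 226.59. Since 181.78 ≤ 226.59, the path can fold back on itself completely, so the minimum distance is 0.

0 ≤ UX ≤ 408.37 km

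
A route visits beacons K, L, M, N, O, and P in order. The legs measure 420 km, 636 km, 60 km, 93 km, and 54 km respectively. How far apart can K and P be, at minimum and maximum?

9 ≤ KP ≤ 1263 km

The maximum is all hops collinear in one direction: 420 + 636 + 60 + 93 + 54 = 1263.
The longest hop is 636; the others sum to 627. Folding the others back against it leaves at least 636 − 627 = 9.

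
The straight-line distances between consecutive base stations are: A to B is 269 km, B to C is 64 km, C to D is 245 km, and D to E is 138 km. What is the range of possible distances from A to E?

0 ≤ AE ≤ 716 km

The maximum is all hops collinear in one direction: 269 + 64 + 245 + 138 = 716.
The longest hop is 269; the others sum to 447. Since 269 ≤ 447, the path can fold back on itself completely, so the minimum distance is 0.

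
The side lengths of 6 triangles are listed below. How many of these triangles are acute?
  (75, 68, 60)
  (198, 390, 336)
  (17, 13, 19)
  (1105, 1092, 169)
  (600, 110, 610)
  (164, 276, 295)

3

(75,68,60): 60²+68² = 8224 > 5625 = 75² → acute
(198,390,336): 198²+336² = 152100 = 390² → right
(17,13,19): 13²+17² = 458 > 361 = 19² → acute
(1105,1092,169): 169²+1092² = 1221025 = 1105² → right
(600,110,610): 110²+600² = 372100 = 610² → right
(164,276,295): 164²+276² = 103072 > 87025 = 295² → acute
3 of the 6 are acute.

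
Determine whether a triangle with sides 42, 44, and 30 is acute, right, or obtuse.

Compare the square of the longest side to the sum of squares of the other two: 30² + 42² = 2664 > 1936 = 44².

acute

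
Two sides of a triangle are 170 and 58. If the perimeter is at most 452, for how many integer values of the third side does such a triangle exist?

112

Triangle inequality: 112 < x < 228. Perimeter ≤ 452 gives x ≤ 452 − 170 − 58 = 224.
So 112 < x ≤ 224; integers 113 through 224: 112 values.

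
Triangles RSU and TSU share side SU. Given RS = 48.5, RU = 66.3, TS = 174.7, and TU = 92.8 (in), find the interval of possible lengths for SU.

From triangle RSU: |48.5 − 66.3| < SU < 48.5 + 66.3, i.e. 17.8 < SU < 114.8.
From triangle TSU: 81.9 < SU < 267.5.
Both must hold, so SU lies in the intersection.

81.9 < SU < 114.8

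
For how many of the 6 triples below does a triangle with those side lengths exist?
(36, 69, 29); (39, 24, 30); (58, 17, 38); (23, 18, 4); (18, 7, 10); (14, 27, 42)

(29,36,69): 29+36 ≤ 69 → not valid
(24,30,39): 24+30 > 39 → valid
(17,38,58): 17+38 ≤ 58 → not valid
(4,18,23): 4+18 ≤ 23 → not valid
(7,10,18): 7+10 ≤ 18 → not valid
(14,27,42): 14+27 ≤ 42 → not valid
1 of the 6 triples forms a triangle.

1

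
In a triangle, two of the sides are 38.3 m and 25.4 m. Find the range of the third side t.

By the triangle inequality, t must be less than 38.3 + 25.4 = 63.7 and greater than |38.3 − 25.4| = 12.9.

12.9 < t < 63.7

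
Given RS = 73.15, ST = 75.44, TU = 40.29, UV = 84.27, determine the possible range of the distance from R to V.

0 ≤ RV ≤ 273.15

The maximum is all hops collinear in one direction: 73.15 + 75.44 + 40.29 + 84.27 = 273.15.
The longest hop is 84.27; the others sum to 188.88. Since 84.27 ≤ 188.88, the path can fold back on itself completely, so the minimum distance is 0.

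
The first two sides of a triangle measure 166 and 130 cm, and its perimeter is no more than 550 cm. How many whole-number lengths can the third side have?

Triangle inequality: 36 < x < 296. Perimeter ≤ 550 gives x ≤ 550 − 166 − 130 = 254.
So 36 < x ≤ 254; integers 37 through 254: 218 values.

218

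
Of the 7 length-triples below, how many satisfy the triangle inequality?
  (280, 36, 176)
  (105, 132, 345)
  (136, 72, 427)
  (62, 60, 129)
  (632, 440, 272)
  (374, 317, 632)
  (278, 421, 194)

3

(36,176,280): 36+176 ≤ 280 → not valid
(105,132,345): 105+132 ≤ 345 → not valid
(72,136,427): 72+136 ≤ 427 → not valid
(60,62,129): 60+62 ≤ 129 → not valid
(272,440,632): 272+440 > 632 → valid
(317,374,632): 317+374 > 632 → valid
(194,278,421): 194+278 > 421 → valid
3 of the 7 triples form a triangle.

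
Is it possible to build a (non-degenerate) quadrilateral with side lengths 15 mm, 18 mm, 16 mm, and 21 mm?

Yes

A quadrilateral exists iff every side is shorter than the sum of the others — equivalently, the longest side is less than the sum of the rest.
Longest side 21 < 49 (sum of the remaining 3), so yes.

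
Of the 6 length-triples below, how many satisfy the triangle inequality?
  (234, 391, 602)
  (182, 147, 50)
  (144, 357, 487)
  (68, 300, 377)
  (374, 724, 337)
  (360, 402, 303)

(234,391,602): 234+391 > 602 → valid
(50,147,182): 50+147 > 182 → valid
(144,357,487): 144+357 > 487 → valid
(68,300,377): 68+300 ≤ 377 → not valid
(337,374,724): 337+374 ≤ 724 → not valid
(303,360,402): 303+360 > 402 → valid
4 of the 6 triples form a triangle.

4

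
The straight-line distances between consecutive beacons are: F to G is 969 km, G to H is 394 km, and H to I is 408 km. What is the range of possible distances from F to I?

The maximum is all hops collinear in one direction: 969 + 394 + 408 = 1771.
The longest hop is 969; the others sum to 802. Folding the others back against it leaves at least 969 − 802 = 167.

167 ≤ FI ≤ 1771 km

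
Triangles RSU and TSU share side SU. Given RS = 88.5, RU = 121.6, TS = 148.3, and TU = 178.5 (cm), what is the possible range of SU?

From triangle RSU: |88.5 − 121.6| < SU < 88.5 + 121.6, i.e. 33.1 < SU < 210.1.
From triangle TSU: 30.2 < SU < 326.8.
Both must hold, so SU lies in the intersection.

33.1 < SU < 210.1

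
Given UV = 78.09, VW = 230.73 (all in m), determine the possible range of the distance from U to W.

152.64 ≤ UW ≤ 308.82 m

By the triangle inequality, |78.09 − 230.73| ≤ UW ≤ 78.09 + 230.73.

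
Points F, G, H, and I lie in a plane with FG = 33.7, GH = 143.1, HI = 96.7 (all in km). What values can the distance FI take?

The maximum is all hops collinear in one direction: 33.7 + 143.1 + 96.7 = 273.5.
The longest hop is 143.1; the others sum to 130.4. Folding the others back against it leaves at least 143.1 − 130.4 = 12.7.

12.7 ≤ FI ≤ 273.5 km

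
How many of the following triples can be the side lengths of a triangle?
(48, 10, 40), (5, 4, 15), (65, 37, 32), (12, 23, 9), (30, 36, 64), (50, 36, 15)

4

(10,40,48): 10+40 > 48 → valid
(4,5,15): 4+5 ≤ 15 → not valid
(32,37,65): 32+37 > 65 → valid
(9,12,23): 9+12 ≤ 23 → not valid
(30,36,64): 30+36 > 64 → valid
(15,36,50): 15+36 > 50 → valid
4 of the 6 triples form a triangle.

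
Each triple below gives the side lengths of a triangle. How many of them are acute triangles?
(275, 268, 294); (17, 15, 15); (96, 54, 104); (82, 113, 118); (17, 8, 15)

(275,268,294): 268²+275² = 147449 > 86436 = 294² → acute
(17,15,15): 15²+15² = 450 > 289 = 17² → acute
(96,54,104): 54²+96² = 12132 > 10816 = 104² → acute
(82,113,118): 82²+113² = 19493 > 13924 = 118² → acute
(17,8,15): 8²+15² = 289 = 17² → right
4 of the 5 are acute.

4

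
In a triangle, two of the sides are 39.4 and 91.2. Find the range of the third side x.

By the triangle inequality, x must be less than 39.4 + 91.2 = 130.6 and greater than |39.4 − 91.2| = 51.8.

51.8 < x < 130.6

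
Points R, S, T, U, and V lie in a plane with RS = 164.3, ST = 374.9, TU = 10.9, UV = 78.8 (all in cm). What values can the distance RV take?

120.9 ≤ RV ≤ 628.9 cm

The maximum is all hops collinear in one direction: 164.3 + 374.9 + 10.9 + 78.8 = 628.9.
The longest hop is 374.9; the others sum to 254.0. Folding the others back against it leaves at least 374.9 − 254.0 = 120.9.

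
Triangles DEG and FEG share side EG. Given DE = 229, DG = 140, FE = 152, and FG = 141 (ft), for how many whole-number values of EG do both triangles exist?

203

From triangle DEG: 89 < EG < 369.
From triangle FEG: 11 < EG < 293.
Intersection: 89 < EG < 293, so integers 90 through 292: 203 values.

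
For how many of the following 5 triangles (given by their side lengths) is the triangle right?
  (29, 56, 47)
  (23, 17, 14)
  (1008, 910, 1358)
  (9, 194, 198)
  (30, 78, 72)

2

(29,56,47): 29²+47² = 3050 < 3136 = 56² → obtuse
(23,17,14): 14²+17² = 485 < 529 = 23² → obtuse
(1008,910,1358): 910²+1008² = 1844164 = 1358² → right
(9,194,198): 9²+194² = 37717 < 39204 = 198² → obtuse
(30,78,72): 30²+72² = 6084 = 78² → right
2 of the 5 are right.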